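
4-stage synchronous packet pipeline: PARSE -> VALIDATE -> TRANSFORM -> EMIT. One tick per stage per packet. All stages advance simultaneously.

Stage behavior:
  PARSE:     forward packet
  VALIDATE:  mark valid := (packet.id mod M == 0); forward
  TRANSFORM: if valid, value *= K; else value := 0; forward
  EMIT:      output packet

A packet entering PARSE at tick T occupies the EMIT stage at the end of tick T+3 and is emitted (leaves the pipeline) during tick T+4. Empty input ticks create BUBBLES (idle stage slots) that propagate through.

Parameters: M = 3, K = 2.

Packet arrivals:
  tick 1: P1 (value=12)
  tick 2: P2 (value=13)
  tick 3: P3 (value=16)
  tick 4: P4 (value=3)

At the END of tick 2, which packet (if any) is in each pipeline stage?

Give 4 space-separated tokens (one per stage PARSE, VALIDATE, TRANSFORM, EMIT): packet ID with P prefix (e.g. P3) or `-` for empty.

Answer: P2 P1 - -

Derivation:
Tick 1: [PARSE:P1(v=12,ok=F), VALIDATE:-, TRANSFORM:-, EMIT:-] out:-; in:P1
Tick 2: [PARSE:P2(v=13,ok=F), VALIDATE:P1(v=12,ok=F), TRANSFORM:-, EMIT:-] out:-; in:P2
At end of tick 2: ['P2', 'P1', '-', '-']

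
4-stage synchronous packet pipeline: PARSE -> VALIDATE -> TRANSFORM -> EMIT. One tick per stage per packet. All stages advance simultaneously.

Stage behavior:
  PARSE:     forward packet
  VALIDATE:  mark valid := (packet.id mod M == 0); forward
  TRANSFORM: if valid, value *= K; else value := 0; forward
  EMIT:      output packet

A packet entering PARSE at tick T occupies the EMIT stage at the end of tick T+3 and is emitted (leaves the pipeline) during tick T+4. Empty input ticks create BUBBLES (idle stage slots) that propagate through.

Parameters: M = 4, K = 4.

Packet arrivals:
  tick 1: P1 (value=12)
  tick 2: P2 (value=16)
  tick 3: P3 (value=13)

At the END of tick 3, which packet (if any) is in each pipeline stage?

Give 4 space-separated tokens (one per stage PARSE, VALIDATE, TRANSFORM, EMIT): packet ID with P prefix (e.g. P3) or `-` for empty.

Tick 1: [PARSE:P1(v=12,ok=F), VALIDATE:-, TRANSFORM:-, EMIT:-] out:-; in:P1
Tick 2: [PARSE:P2(v=16,ok=F), VALIDATE:P1(v=12,ok=F), TRANSFORM:-, EMIT:-] out:-; in:P2
Tick 3: [PARSE:P3(v=13,ok=F), VALIDATE:P2(v=16,ok=F), TRANSFORM:P1(v=0,ok=F), EMIT:-] out:-; in:P3
At end of tick 3: ['P3', 'P2', 'P1', '-']

Answer: P3 P2 P1 -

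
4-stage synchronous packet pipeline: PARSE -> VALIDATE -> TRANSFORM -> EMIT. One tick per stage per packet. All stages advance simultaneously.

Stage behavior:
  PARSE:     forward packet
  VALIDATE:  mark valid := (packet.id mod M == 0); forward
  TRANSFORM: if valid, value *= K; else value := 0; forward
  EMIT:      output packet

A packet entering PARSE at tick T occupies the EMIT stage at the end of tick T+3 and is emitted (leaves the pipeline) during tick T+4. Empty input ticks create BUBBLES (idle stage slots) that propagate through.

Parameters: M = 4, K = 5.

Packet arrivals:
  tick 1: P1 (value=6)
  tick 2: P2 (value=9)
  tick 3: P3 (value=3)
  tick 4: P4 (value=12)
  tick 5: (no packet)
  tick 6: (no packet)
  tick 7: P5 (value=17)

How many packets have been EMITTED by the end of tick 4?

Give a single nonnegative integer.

Answer: 0

Derivation:
Tick 1: [PARSE:P1(v=6,ok=F), VALIDATE:-, TRANSFORM:-, EMIT:-] out:-; in:P1
Tick 2: [PARSE:P2(v=9,ok=F), VALIDATE:P1(v=6,ok=F), TRANSFORM:-, EMIT:-] out:-; in:P2
Tick 3: [PARSE:P3(v=3,ok=F), VALIDATE:P2(v=9,ok=F), TRANSFORM:P1(v=0,ok=F), EMIT:-] out:-; in:P3
Tick 4: [PARSE:P4(v=12,ok=F), VALIDATE:P3(v=3,ok=F), TRANSFORM:P2(v=0,ok=F), EMIT:P1(v=0,ok=F)] out:-; in:P4
Emitted by tick 4: []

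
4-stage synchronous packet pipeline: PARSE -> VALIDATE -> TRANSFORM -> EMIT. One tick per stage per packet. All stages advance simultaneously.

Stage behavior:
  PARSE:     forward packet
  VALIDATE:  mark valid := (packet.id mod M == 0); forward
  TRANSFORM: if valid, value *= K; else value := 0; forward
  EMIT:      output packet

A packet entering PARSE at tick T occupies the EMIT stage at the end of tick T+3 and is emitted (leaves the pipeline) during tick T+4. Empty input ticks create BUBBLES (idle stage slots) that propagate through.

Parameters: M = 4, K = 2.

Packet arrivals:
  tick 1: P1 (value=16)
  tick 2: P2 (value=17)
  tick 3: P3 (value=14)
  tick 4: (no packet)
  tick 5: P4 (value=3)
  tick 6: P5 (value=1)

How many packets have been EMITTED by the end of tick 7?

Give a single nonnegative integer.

Tick 1: [PARSE:P1(v=16,ok=F), VALIDATE:-, TRANSFORM:-, EMIT:-] out:-; in:P1
Tick 2: [PARSE:P2(v=17,ok=F), VALIDATE:P1(v=16,ok=F), TRANSFORM:-, EMIT:-] out:-; in:P2
Tick 3: [PARSE:P3(v=14,ok=F), VALIDATE:P2(v=17,ok=F), TRANSFORM:P1(v=0,ok=F), EMIT:-] out:-; in:P3
Tick 4: [PARSE:-, VALIDATE:P3(v=14,ok=F), TRANSFORM:P2(v=0,ok=F), EMIT:P1(v=0,ok=F)] out:-; in:-
Tick 5: [PARSE:P4(v=3,ok=F), VALIDATE:-, TRANSFORM:P3(v=0,ok=F), EMIT:P2(v=0,ok=F)] out:P1(v=0); in:P4
Tick 6: [PARSE:P5(v=1,ok=F), VALIDATE:P4(v=3,ok=T), TRANSFORM:-, EMIT:P3(v=0,ok=F)] out:P2(v=0); in:P5
Tick 7: [PARSE:-, VALIDATE:P5(v=1,ok=F), TRANSFORM:P4(v=6,ok=T), EMIT:-] out:P3(v=0); in:-
Emitted by tick 7: ['P1', 'P2', 'P3']

Answer: 3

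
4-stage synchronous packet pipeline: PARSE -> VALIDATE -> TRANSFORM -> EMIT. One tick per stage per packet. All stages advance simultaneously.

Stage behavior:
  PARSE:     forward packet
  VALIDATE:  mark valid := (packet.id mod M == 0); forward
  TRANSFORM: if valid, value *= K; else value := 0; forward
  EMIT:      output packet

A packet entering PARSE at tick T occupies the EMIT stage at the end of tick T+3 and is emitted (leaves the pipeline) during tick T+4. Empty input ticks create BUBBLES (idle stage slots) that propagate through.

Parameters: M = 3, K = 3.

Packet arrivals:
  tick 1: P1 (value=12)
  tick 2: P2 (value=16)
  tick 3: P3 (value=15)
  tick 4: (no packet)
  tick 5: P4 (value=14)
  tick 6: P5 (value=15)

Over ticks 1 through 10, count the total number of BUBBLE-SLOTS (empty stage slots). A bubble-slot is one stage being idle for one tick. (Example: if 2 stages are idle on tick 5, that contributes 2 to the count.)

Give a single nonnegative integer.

Answer: 20

Derivation:
Tick 1: [PARSE:P1(v=12,ok=F), VALIDATE:-, TRANSFORM:-, EMIT:-] out:-; bubbles=3
Tick 2: [PARSE:P2(v=16,ok=F), VALIDATE:P1(v=12,ok=F), TRANSFORM:-, EMIT:-] out:-; bubbles=2
Tick 3: [PARSE:P3(v=15,ok=F), VALIDATE:P2(v=16,ok=F), TRANSFORM:P1(v=0,ok=F), EMIT:-] out:-; bubbles=1
Tick 4: [PARSE:-, VALIDATE:P3(v=15,ok=T), TRANSFORM:P2(v=0,ok=F), EMIT:P1(v=0,ok=F)] out:-; bubbles=1
Tick 5: [PARSE:P4(v=14,ok=F), VALIDATE:-, TRANSFORM:P3(v=45,ok=T), EMIT:P2(v=0,ok=F)] out:P1(v=0); bubbles=1
Tick 6: [PARSE:P5(v=15,ok=F), VALIDATE:P4(v=14,ok=F), TRANSFORM:-, EMIT:P3(v=45,ok=T)] out:P2(v=0); bubbles=1
Tick 7: [PARSE:-, VALIDATE:P5(v=15,ok=F), TRANSFORM:P4(v=0,ok=F), EMIT:-] out:P3(v=45); bubbles=2
Tick 8: [PARSE:-, VALIDATE:-, TRANSFORM:P5(v=0,ok=F), EMIT:P4(v=0,ok=F)] out:-; bubbles=2
Tick 9: [PARSE:-, VALIDATE:-, TRANSFORM:-, EMIT:P5(v=0,ok=F)] out:P4(v=0); bubbles=3
Tick 10: [PARSE:-, VALIDATE:-, TRANSFORM:-, EMIT:-] out:P5(v=0); bubbles=4
Total bubble-slots: 20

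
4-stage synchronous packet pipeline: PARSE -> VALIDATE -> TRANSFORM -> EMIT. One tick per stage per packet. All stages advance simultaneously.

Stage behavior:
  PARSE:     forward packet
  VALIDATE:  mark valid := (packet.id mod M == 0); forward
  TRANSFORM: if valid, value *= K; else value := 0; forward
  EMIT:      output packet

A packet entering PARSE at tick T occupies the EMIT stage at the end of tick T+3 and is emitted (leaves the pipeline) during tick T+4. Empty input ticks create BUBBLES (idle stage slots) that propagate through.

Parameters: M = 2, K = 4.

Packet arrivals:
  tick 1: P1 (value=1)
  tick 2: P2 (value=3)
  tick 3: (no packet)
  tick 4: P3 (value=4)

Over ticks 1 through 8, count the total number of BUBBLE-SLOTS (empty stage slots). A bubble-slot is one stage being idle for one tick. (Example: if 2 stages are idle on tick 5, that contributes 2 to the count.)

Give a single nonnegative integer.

Tick 1: [PARSE:P1(v=1,ok=F), VALIDATE:-, TRANSFORM:-, EMIT:-] out:-; bubbles=3
Tick 2: [PARSE:P2(v=3,ok=F), VALIDATE:P1(v=1,ok=F), TRANSFORM:-, EMIT:-] out:-; bubbles=2
Tick 3: [PARSE:-, VALIDATE:P2(v=3,ok=T), TRANSFORM:P1(v=0,ok=F), EMIT:-] out:-; bubbles=2
Tick 4: [PARSE:P3(v=4,ok=F), VALIDATE:-, TRANSFORM:P2(v=12,ok=T), EMIT:P1(v=0,ok=F)] out:-; bubbles=1
Tick 5: [PARSE:-, VALIDATE:P3(v=4,ok=F), TRANSFORM:-, EMIT:P2(v=12,ok=T)] out:P1(v=0); bubbles=2
Tick 6: [PARSE:-, VALIDATE:-, TRANSFORM:P3(v=0,ok=F), EMIT:-] out:P2(v=12); bubbles=3
Tick 7: [PARSE:-, VALIDATE:-, TRANSFORM:-, EMIT:P3(v=0,ok=F)] out:-; bubbles=3
Tick 8: [PARSE:-, VALIDATE:-, TRANSFORM:-, EMIT:-] out:P3(v=0); bubbles=4
Total bubble-slots: 20

Answer: 20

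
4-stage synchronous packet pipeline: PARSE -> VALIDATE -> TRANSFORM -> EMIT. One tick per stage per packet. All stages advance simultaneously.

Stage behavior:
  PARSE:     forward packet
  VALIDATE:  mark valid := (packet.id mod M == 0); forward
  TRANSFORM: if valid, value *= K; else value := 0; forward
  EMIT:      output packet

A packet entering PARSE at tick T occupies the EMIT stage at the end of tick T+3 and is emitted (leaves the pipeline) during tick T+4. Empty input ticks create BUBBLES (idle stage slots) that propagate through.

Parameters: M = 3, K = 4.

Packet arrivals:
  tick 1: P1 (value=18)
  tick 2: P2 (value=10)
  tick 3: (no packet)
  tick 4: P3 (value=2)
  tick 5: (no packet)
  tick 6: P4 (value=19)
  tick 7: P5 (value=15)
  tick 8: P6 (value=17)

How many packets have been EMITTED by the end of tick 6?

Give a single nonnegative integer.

Answer: 2

Derivation:
Tick 1: [PARSE:P1(v=18,ok=F), VALIDATE:-, TRANSFORM:-, EMIT:-] out:-; in:P1
Tick 2: [PARSE:P2(v=10,ok=F), VALIDATE:P1(v=18,ok=F), TRANSFORM:-, EMIT:-] out:-; in:P2
Tick 3: [PARSE:-, VALIDATE:P2(v=10,ok=F), TRANSFORM:P1(v=0,ok=F), EMIT:-] out:-; in:-
Tick 4: [PARSE:P3(v=2,ok=F), VALIDATE:-, TRANSFORM:P2(v=0,ok=F), EMIT:P1(v=0,ok=F)] out:-; in:P3
Tick 5: [PARSE:-, VALIDATE:P3(v=2,ok=T), TRANSFORM:-, EMIT:P2(v=0,ok=F)] out:P1(v=0); in:-
Tick 6: [PARSE:P4(v=19,ok=F), VALIDATE:-, TRANSFORM:P3(v=8,ok=T), EMIT:-] out:P2(v=0); in:P4
Emitted by tick 6: ['P1', 'P2']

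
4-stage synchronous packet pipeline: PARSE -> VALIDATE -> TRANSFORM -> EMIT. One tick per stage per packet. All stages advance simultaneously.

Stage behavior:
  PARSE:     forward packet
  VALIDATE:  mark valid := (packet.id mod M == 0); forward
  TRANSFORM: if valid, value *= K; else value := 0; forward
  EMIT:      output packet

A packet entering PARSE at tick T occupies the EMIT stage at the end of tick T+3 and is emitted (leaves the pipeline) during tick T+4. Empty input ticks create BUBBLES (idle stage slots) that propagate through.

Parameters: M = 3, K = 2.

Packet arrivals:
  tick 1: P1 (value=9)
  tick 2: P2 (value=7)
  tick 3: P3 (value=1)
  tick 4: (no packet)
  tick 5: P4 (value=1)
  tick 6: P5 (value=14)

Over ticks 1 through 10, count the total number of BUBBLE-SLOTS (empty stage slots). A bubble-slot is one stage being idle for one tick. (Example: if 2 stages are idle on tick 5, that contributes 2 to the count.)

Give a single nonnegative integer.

Tick 1: [PARSE:P1(v=9,ok=F), VALIDATE:-, TRANSFORM:-, EMIT:-] out:-; bubbles=3
Tick 2: [PARSE:P2(v=7,ok=F), VALIDATE:P1(v=9,ok=F), TRANSFORM:-, EMIT:-] out:-; bubbles=2
Tick 3: [PARSE:P3(v=1,ok=F), VALIDATE:P2(v=7,ok=F), TRANSFORM:P1(v=0,ok=F), EMIT:-] out:-; bubbles=1
Tick 4: [PARSE:-, VALIDATE:P3(v=1,ok=T), TRANSFORM:P2(v=0,ok=F), EMIT:P1(v=0,ok=F)] out:-; bubbles=1
Tick 5: [PARSE:P4(v=1,ok=F), VALIDATE:-, TRANSFORM:P3(v=2,ok=T), EMIT:P2(v=0,ok=F)] out:P1(v=0); bubbles=1
Tick 6: [PARSE:P5(v=14,ok=F), VALIDATE:P4(v=1,ok=F), TRANSFORM:-, EMIT:P3(v=2,ok=T)] out:P2(v=0); bubbles=1
Tick 7: [PARSE:-, VALIDATE:P5(v=14,ok=F), TRANSFORM:P4(v=0,ok=F), EMIT:-] out:P3(v=2); bubbles=2
Tick 8: [PARSE:-, VALIDATE:-, TRANSFORM:P5(v=0,ok=F), EMIT:P4(v=0,ok=F)] out:-; bubbles=2
Tick 9: [PARSE:-, VALIDATE:-, TRANSFORM:-, EMIT:P5(v=0,ok=F)] out:P4(v=0); bubbles=3
Tick 10: [PARSE:-, VALIDATE:-, TRANSFORM:-, EMIT:-] out:P5(v=0); bubbles=4
Total bubble-slots: 20

Answer: 20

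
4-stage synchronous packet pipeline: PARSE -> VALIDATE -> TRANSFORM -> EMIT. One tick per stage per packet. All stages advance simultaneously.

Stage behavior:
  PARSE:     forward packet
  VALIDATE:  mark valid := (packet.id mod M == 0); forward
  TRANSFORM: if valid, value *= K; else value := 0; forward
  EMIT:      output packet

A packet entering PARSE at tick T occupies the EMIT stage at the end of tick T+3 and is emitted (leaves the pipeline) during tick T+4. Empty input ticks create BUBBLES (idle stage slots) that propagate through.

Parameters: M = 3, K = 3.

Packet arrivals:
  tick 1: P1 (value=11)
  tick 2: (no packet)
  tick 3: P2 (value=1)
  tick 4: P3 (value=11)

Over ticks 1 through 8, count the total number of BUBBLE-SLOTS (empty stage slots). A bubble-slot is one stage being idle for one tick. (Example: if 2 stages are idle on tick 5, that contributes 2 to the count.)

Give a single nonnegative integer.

Answer: 20

Derivation:
Tick 1: [PARSE:P1(v=11,ok=F), VALIDATE:-, TRANSFORM:-, EMIT:-] out:-; bubbles=3
Tick 2: [PARSE:-, VALIDATE:P1(v=11,ok=F), TRANSFORM:-, EMIT:-] out:-; bubbles=3
Tick 3: [PARSE:P2(v=1,ok=F), VALIDATE:-, TRANSFORM:P1(v=0,ok=F), EMIT:-] out:-; bubbles=2
Tick 4: [PARSE:P3(v=11,ok=F), VALIDATE:P2(v=1,ok=F), TRANSFORM:-, EMIT:P1(v=0,ok=F)] out:-; bubbles=1
Tick 5: [PARSE:-, VALIDATE:P3(v=11,ok=T), TRANSFORM:P2(v=0,ok=F), EMIT:-] out:P1(v=0); bubbles=2
Tick 6: [PARSE:-, VALIDATE:-, TRANSFORM:P3(v=33,ok=T), EMIT:P2(v=0,ok=F)] out:-; bubbles=2
Tick 7: [PARSE:-, VALIDATE:-, TRANSFORM:-, EMIT:P3(v=33,ok=T)] out:P2(v=0); bubbles=3
Tick 8: [PARSE:-, VALIDATE:-, TRANSFORM:-, EMIT:-] out:P3(v=33); bubbles=4
Total bubble-slots: 20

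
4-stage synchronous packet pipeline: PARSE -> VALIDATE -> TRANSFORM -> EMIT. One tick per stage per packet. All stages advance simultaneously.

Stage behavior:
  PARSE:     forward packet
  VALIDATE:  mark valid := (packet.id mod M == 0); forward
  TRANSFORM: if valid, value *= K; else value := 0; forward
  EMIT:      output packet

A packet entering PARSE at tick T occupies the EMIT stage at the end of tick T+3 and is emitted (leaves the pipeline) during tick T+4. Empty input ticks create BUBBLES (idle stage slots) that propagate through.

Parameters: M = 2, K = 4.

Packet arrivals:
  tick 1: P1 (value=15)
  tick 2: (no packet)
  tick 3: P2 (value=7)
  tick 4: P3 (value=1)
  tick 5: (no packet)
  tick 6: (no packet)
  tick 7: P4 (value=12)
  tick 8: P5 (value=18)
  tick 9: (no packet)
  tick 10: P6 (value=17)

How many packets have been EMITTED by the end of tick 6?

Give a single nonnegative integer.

Tick 1: [PARSE:P1(v=15,ok=F), VALIDATE:-, TRANSFORM:-, EMIT:-] out:-; in:P1
Tick 2: [PARSE:-, VALIDATE:P1(v=15,ok=F), TRANSFORM:-, EMIT:-] out:-; in:-
Tick 3: [PARSE:P2(v=7,ok=F), VALIDATE:-, TRANSFORM:P1(v=0,ok=F), EMIT:-] out:-; in:P2
Tick 4: [PARSE:P3(v=1,ok=F), VALIDATE:P2(v=7,ok=T), TRANSFORM:-, EMIT:P1(v=0,ok=F)] out:-; in:P3
Tick 5: [PARSE:-, VALIDATE:P3(v=1,ok=F), TRANSFORM:P2(v=28,ok=T), EMIT:-] out:P1(v=0); in:-
Tick 6: [PARSE:-, VALIDATE:-, TRANSFORM:P3(v=0,ok=F), EMIT:P2(v=28,ok=T)] out:-; in:-
Emitted by tick 6: ['P1']

Answer: 1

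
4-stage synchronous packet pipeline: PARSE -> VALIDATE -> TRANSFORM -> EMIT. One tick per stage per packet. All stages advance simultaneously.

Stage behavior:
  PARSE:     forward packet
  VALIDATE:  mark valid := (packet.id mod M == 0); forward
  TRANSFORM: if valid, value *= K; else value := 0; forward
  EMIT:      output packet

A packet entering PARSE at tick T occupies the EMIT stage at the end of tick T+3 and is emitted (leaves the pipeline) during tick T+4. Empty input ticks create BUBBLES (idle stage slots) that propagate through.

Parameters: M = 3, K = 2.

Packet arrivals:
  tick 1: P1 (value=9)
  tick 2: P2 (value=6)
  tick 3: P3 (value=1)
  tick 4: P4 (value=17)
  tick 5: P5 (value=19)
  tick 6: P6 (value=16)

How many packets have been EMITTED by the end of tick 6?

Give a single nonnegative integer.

Tick 1: [PARSE:P1(v=9,ok=F), VALIDATE:-, TRANSFORM:-, EMIT:-] out:-; in:P1
Tick 2: [PARSE:P2(v=6,ok=F), VALIDATE:P1(v=9,ok=F), TRANSFORM:-, EMIT:-] out:-; in:P2
Tick 3: [PARSE:P3(v=1,ok=F), VALIDATE:P2(v=6,ok=F), TRANSFORM:P1(v=0,ok=F), EMIT:-] out:-; in:P3
Tick 4: [PARSE:P4(v=17,ok=F), VALIDATE:P3(v=1,ok=T), TRANSFORM:P2(v=0,ok=F), EMIT:P1(v=0,ok=F)] out:-; in:P4
Tick 5: [PARSE:P5(v=19,ok=F), VALIDATE:P4(v=17,ok=F), TRANSFORM:P3(v=2,ok=T), EMIT:P2(v=0,ok=F)] out:P1(v=0); in:P5
Tick 6: [PARSE:P6(v=16,ok=F), VALIDATE:P5(v=19,ok=F), TRANSFORM:P4(v=0,ok=F), EMIT:P3(v=2,ok=T)] out:P2(v=0); in:P6
Emitted by tick 6: ['P1', 'P2']

Answer: 2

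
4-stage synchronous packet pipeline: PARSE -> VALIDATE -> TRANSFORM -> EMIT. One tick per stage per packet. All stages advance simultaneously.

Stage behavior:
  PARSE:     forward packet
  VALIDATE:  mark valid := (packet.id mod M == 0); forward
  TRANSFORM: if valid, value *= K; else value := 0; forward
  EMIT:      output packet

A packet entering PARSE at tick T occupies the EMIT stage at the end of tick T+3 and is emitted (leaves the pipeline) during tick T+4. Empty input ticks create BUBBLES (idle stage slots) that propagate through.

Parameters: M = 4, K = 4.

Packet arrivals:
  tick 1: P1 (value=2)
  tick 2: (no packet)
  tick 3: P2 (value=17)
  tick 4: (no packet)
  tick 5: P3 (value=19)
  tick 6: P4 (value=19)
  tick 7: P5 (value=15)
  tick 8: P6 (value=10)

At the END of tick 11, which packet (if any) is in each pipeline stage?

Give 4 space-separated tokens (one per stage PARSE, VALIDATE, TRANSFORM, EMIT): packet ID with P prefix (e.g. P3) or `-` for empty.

Answer: - - - P6

Derivation:
Tick 1: [PARSE:P1(v=2,ok=F), VALIDATE:-, TRANSFORM:-, EMIT:-] out:-; in:P1
Tick 2: [PARSE:-, VALIDATE:P1(v=2,ok=F), TRANSFORM:-, EMIT:-] out:-; in:-
Tick 3: [PARSE:P2(v=17,ok=F), VALIDATE:-, TRANSFORM:P1(v=0,ok=F), EMIT:-] out:-; in:P2
Tick 4: [PARSE:-, VALIDATE:P2(v=17,ok=F), TRANSFORM:-, EMIT:P1(v=0,ok=F)] out:-; in:-
Tick 5: [PARSE:P3(v=19,ok=F), VALIDATE:-, TRANSFORM:P2(v=0,ok=F), EMIT:-] out:P1(v=0); in:P3
Tick 6: [PARSE:P4(v=19,ok=F), VALIDATE:P3(v=19,ok=F), TRANSFORM:-, EMIT:P2(v=0,ok=F)] out:-; in:P4
Tick 7: [PARSE:P5(v=15,ok=F), VALIDATE:P4(v=19,ok=T), TRANSFORM:P3(v=0,ok=F), EMIT:-] out:P2(v=0); in:P5
Tick 8: [PARSE:P6(v=10,ok=F), VALIDATE:P5(v=15,ok=F), TRANSFORM:P4(v=76,ok=T), EMIT:P3(v=0,ok=F)] out:-; in:P6
Tick 9: [PARSE:-, VALIDATE:P6(v=10,ok=F), TRANSFORM:P5(v=0,ok=F), EMIT:P4(v=76,ok=T)] out:P3(v=0); in:-
Tick 10: [PARSE:-, VALIDATE:-, TRANSFORM:P6(v=0,ok=F), EMIT:P5(v=0,ok=F)] out:P4(v=76); in:-
Tick 11: [PARSE:-, VALIDATE:-, TRANSFORM:-, EMIT:P6(v=0,ok=F)] out:P5(v=0); in:-
At end of tick 11: ['-', '-', '-', 'P6']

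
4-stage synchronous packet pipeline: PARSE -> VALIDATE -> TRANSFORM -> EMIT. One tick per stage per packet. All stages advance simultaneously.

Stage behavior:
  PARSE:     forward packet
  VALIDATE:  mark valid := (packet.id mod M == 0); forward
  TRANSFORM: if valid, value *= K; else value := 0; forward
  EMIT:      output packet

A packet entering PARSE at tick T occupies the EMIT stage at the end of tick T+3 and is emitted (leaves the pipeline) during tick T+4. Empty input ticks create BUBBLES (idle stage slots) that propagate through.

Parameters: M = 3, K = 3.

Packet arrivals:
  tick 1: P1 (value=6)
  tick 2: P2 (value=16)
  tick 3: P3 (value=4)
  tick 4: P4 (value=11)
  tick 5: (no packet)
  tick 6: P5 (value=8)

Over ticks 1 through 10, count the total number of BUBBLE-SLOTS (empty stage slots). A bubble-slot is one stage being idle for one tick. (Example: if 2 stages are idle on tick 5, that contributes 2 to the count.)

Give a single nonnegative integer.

Tick 1: [PARSE:P1(v=6,ok=F), VALIDATE:-, TRANSFORM:-, EMIT:-] out:-; bubbles=3
Tick 2: [PARSE:P2(v=16,ok=F), VALIDATE:P1(v=6,ok=F), TRANSFORM:-, EMIT:-] out:-; bubbles=2
Tick 3: [PARSE:P3(v=4,ok=F), VALIDATE:P2(v=16,ok=F), TRANSFORM:P1(v=0,ok=F), EMIT:-] out:-; bubbles=1
Tick 4: [PARSE:P4(v=11,ok=F), VALIDATE:P3(v=4,ok=T), TRANSFORM:P2(v=0,ok=F), EMIT:P1(v=0,ok=F)] out:-; bubbles=0
Tick 5: [PARSE:-, VALIDATE:P4(v=11,ok=F), TRANSFORM:P3(v=12,ok=T), EMIT:P2(v=0,ok=F)] out:P1(v=0); bubbles=1
Tick 6: [PARSE:P5(v=8,ok=F), VALIDATE:-, TRANSFORM:P4(v=0,ok=F), EMIT:P3(v=12,ok=T)] out:P2(v=0); bubbles=1
Tick 7: [PARSE:-, VALIDATE:P5(v=8,ok=F), TRANSFORM:-, EMIT:P4(v=0,ok=F)] out:P3(v=12); bubbles=2
Tick 8: [PARSE:-, VALIDATE:-, TRANSFORM:P5(v=0,ok=F), EMIT:-] out:P4(v=0); bubbles=3
Tick 9: [PARSE:-, VALIDATE:-, TRANSFORM:-, EMIT:P5(v=0,ok=F)] out:-; bubbles=3
Tick 10: [PARSE:-, VALIDATE:-, TRANSFORM:-, EMIT:-] out:P5(v=0); bubbles=4
Total bubble-slots: 20

Answer: 20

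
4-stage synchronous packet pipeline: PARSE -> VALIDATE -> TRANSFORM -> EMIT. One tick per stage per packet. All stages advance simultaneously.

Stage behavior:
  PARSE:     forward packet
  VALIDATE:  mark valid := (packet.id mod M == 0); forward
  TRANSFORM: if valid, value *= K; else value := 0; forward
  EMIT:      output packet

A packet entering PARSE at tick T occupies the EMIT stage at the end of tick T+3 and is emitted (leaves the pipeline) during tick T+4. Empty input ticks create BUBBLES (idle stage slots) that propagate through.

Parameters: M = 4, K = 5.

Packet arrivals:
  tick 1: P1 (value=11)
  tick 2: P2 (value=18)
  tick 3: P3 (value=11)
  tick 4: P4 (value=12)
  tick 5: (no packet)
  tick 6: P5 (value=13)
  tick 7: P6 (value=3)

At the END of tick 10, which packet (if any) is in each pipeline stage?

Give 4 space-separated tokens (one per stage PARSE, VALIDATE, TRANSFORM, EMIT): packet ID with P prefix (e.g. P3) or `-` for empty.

Tick 1: [PARSE:P1(v=11,ok=F), VALIDATE:-, TRANSFORM:-, EMIT:-] out:-; in:P1
Tick 2: [PARSE:P2(v=18,ok=F), VALIDATE:P1(v=11,ok=F), TRANSFORM:-, EMIT:-] out:-; in:P2
Tick 3: [PARSE:P3(v=11,ok=F), VALIDATE:P2(v=18,ok=F), TRANSFORM:P1(v=0,ok=F), EMIT:-] out:-; in:P3
Tick 4: [PARSE:P4(v=12,ok=F), VALIDATE:P3(v=11,ok=F), TRANSFORM:P2(v=0,ok=F), EMIT:P1(v=0,ok=F)] out:-; in:P4
Tick 5: [PARSE:-, VALIDATE:P4(v=12,ok=T), TRANSFORM:P3(v=0,ok=F), EMIT:P2(v=0,ok=F)] out:P1(v=0); in:-
Tick 6: [PARSE:P5(v=13,ok=F), VALIDATE:-, TRANSFORM:P4(v=60,ok=T), EMIT:P3(v=0,ok=F)] out:P2(v=0); in:P5
Tick 7: [PARSE:P6(v=3,ok=F), VALIDATE:P5(v=13,ok=F), TRANSFORM:-, EMIT:P4(v=60,ok=T)] out:P3(v=0); in:P6
Tick 8: [PARSE:-, VALIDATE:P6(v=3,ok=F), TRANSFORM:P5(v=0,ok=F), EMIT:-] out:P4(v=60); in:-
Tick 9: [PARSE:-, VALIDATE:-, TRANSFORM:P6(v=0,ok=F), EMIT:P5(v=0,ok=F)] out:-; in:-
Tick 10: [PARSE:-, VALIDATE:-, TRANSFORM:-, EMIT:P6(v=0,ok=F)] out:P5(v=0); in:-
At end of tick 10: ['-', '-', '-', 'P6']

Answer: - - - P6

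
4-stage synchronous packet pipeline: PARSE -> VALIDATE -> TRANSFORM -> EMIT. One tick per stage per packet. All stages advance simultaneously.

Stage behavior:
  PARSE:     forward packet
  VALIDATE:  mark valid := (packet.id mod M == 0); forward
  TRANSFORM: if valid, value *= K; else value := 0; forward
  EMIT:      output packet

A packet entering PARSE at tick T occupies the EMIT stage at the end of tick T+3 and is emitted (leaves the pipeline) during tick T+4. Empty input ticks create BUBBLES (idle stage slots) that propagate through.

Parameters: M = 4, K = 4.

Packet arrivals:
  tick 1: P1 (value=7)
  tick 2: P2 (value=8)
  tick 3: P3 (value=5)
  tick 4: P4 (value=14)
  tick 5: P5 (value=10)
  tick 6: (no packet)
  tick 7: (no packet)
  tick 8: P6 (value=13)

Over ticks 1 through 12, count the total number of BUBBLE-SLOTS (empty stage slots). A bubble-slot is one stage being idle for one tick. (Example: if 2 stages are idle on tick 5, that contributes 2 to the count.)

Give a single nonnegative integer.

Answer: 24

Derivation:
Tick 1: [PARSE:P1(v=7,ok=F), VALIDATE:-, TRANSFORM:-, EMIT:-] out:-; bubbles=3
Tick 2: [PARSE:P2(v=8,ok=F), VALIDATE:P1(v=7,ok=F), TRANSFORM:-, EMIT:-] out:-; bubbles=2
Tick 3: [PARSE:P3(v=5,ok=F), VALIDATE:P2(v=8,ok=F), TRANSFORM:P1(v=0,ok=F), EMIT:-] out:-; bubbles=1
Tick 4: [PARSE:P4(v=14,ok=F), VALIDATE:P3(v=5,ok=F), TRANSFORM:P2(v=0,ok=F), EMIT:P1(v=0,ok=F)] out:-; bubbles=0
Tick 5: [PARSE:P5(v=10,ok=F), VALIDATE:P4(v=14,ok=T), TRANSFORM:P3(v=0,ok=F), EMIT:P2(v=0,ok=F)] out:P1(v=0); bubbles=0
Tick 6: [PARSE:-, VALIDATE:P5(v=10,ok=F), TRANSFORM:P4(v=56,ok=T), EMIT:P3(v=0,ok=F)] out:P2(v=0); bubbles=1
Tick 7: [PARSE:-, VALIDATE:-, TRANSFORM:P5(v=0,ok=F), EMIT:P4(v=56,ok=T)] out:P3(v=0); bubbles=2
Tick 8: [PARSE:P6(v=13,ok=F), VALIDATE:-, TRANSFORM:-, EMIT:P5(v=0,ok=F)] out:P4(v=56); bubbles=2
Tick 9: [PARSE:-, VALIDATE:P6(v=13,ok=F), TRANSFORM:-, EMIT:-] out:P5(v=0); bubbles=3
Tick 10: [PARSE:-, VALIDATE:-, TRANSFORM:P6(v=0,ok=F), EMIT:-] out:-; bubbles=3
Tick 11: [PARSE:-, VALIDATE:-, TRANSFORM:-, EMIT:P6(v=0,ok=F)] out:-; bubbles=3
Tick 12: [PARSE:-, VALIDATE:-, TRANSFORM:-, EMIT:-] out:P6(v=0); bubbles=4
Total bubble-slots: 24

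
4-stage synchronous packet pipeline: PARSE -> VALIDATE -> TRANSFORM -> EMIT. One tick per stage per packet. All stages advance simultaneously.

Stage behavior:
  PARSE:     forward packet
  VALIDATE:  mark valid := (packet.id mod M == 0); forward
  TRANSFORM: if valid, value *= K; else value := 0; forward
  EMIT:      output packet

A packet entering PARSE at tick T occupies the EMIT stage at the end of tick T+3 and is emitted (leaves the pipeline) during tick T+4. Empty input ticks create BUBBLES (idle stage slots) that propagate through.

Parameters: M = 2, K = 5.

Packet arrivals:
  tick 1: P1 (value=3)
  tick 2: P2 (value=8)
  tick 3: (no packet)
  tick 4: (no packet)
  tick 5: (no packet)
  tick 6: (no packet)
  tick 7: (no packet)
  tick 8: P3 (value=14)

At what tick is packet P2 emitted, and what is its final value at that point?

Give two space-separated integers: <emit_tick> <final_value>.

Answer: 6 40

Derivation:
Tick 1: [PARSE:P1(v=3,ok=F), VALIDATE:-, TRANSFORM:-, EMIT:-] out:-; in:P1
Tick 2: [PARSE:P2(v=8,ok=F), VALIDATE:P1(v=3,ok=F), TRANSFORM:-, EMIT:-] out:-; in:P2
Tick 3: [PARSE:-, VALIDATE:P2(v=8,ok=T), TRANSFORM:P1(v=0,ok=F), EMIT:-] out:-; in:-
Tick 4: [PARSE:-, VALIDATE:-, TRANSFORM:P2(v=40,ok=T), EMIT:P1(v=0,ok=F)] out:-; in:-
Tick 5: [PARSE:-, VALIDATE:-, TRANSFORM:-, EMIT:P2(v=40,ok=T)] out:P1(v=0); in:-
Tick 6: [PARSE:-, VALIDATE:-, TRANSFORM:-, EMIT:-] out:P2(v=40); in:-
Tick 7: [PARSE:-, VALIDATE:-, TRANSFORM:-, EMIT:-] out:-; in:-
Tick 8: [PARSE:P3(v=14,ok=F), VALIDATE:-, TRANSFORM:-, EMIT:-] out:-; in:P3
Tick 9: [PARSE:-, VALIDATE:P3(v=14,ok=F), TRANSFORM:-, EMIT:-] out:-; in:-
Tick 10: [PARSE:-, VALIDATE:-, TRANSFORM:P3(v=0,ok=F), EMIT:-] out:-; in:-
Tick 11: [PARSE:-, VALIDATE:-, TRANSFORM:-, EMIT:P3(v=0,ok=F)] out:-; in:-
Tick 12: [PARSE:-, VALIDATE:-, TRANSFORM:-, EMIT:-] out:P3(v=0); in:-
P2: arrives tick 2, valid=True (id=2, id%2=0), emit tick 6, final value 40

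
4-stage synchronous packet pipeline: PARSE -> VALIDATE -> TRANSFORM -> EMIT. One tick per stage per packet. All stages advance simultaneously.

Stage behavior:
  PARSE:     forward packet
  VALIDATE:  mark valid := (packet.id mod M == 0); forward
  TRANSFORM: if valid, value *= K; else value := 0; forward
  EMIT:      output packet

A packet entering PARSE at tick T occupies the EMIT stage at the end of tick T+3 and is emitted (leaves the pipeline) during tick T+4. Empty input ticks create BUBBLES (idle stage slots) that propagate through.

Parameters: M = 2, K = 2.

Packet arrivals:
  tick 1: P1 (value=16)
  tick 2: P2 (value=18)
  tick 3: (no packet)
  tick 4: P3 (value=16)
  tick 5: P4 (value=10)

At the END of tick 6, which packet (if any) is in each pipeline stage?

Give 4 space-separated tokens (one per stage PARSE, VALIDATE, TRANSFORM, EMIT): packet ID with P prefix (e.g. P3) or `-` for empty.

Tick 1: [PARSE:P1(v=16,ok=F), VALIDATE:-, TRANSFORM:-, EMIT:-] out:-; in:P1
Tick 2: [PARSE:P2(v=18,ok=F), VALIDATE:P1(v=16,ok=F), TRANSFORM:-, EMIT:-] out:-; in:P2
Tick 3: [PARSE:-, VALIDATE:P2(v=18,ok=T), TRANSFORM:P1(v=0,ok=F), EMIT:-] out:-; in:-
Tick 4: [PARSE:P3(v=16,ok=F), VALIDATE:-, TRANSFORM:P2(v=36,ok=T), EMIT:P1(v=0,ok=F)] out:-; in:P3
Tick 5: [PARSE:P4(v=10,ok=F), VALIDATE:P3(v=16,ok=F), TRANSFORM:-, EMIT:P2(v=36,ok=T)] out:P1(v=0); in:P4
Tick 6: [PARSE:-, VALIDATE:P4(v=10,ok=T), TRANSFORM:P3(v=0,ok=F), EMIT:-] out:P2(v=36); in:-
At end of tick 6: ['-', 'P4', 'P3', '-']

Answer: - P4 P3 -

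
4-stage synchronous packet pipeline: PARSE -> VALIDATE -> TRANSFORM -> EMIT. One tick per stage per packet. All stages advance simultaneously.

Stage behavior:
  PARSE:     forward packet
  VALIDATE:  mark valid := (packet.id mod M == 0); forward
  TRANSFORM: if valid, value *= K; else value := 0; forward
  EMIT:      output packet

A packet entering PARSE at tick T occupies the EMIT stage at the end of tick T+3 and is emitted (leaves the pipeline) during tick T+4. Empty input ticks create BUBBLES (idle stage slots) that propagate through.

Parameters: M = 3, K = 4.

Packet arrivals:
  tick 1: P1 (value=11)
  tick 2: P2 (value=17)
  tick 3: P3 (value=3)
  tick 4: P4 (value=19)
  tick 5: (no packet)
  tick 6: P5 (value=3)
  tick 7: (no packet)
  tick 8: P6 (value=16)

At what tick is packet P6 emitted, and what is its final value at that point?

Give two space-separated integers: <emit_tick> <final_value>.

Answer: 12 64

Derivation:
Tick 1: [PARSE:P1(v=11,ok=F), VALIDATE:-, TRANSFORM:-, EMIT:-] out:-; in:P1
Tick 2: [PARSE:P2(v=17,ok=F), VALIDATE:P1(v=11,ok=F), TRANSFORM:-, EMIT:-] out:-; in:P2
Tick 3: [PARSE:P3(v=3,ok=F), VALIDATE:P2(v=17,ok=F), TRANSFORM:P1(v=0,ok=F), EMIT:-] out:-; in:P3
Tick 4: [PARSE:P4(v=19,ok=F), VALIDATE:P3(v=3,ok=T), TRANSFORM:P2(v=0,ok=F), EMIT:P1(v=0,ok=F)] out:-; in:P4
Tick 5: [PARSE:-, VALIDATE:P4(v=19,ok=F), TRANSFORM:P3(v=12,ok=T), EMIT:P2(v=0,ok=F)] out:P1(v=0); in:-
Tick 6: [PARSE:P5(v=3,ok=F), VALIDATE:-, TRANSFORM:P4(v=0,ok=F), EMIT:P3(v=12,ok=T)] out:P2(v=0); in:P5
Tick 7: [PARSE:-, VALIDATE:P5(v=3,ok=F), TRANSFORM:-, EMIT:P4(v=0,ok=F)] out:P3(v=12); in:-
Tick 8: [PARSE:P6(v=16,ok=F), VALIDATE:-, TRANSFORM:P5(v=0,ok=F), EMIT:-] out:P4(v=0); in:P6
Tick 9: [PARSE:-, VALIDATE:P6(v=16,ok=T), TRANSFORM:-, EMIT:P5(v=0,ok=F)] out:-; in:-
Tick 10: [PARSE:-, VALIDATE:-, TRANSFORM:P6(v=64,ok=T), EMIT:-] out:P5(v=0); in:-
Tick 11: [PARSE:-, VALIDATE:-, TRANSFORM:-, EMIT:P6(v=64,ok=T)] out:-; in:-
Tick 12: [PARSE:-, VALIDATE:-, TRANSFORM:-, EMIT:-] out:P6(v=64); in:-
P6: arrives tick 8, valid=True (id=6, id%3=0), emit tick 12, final value 64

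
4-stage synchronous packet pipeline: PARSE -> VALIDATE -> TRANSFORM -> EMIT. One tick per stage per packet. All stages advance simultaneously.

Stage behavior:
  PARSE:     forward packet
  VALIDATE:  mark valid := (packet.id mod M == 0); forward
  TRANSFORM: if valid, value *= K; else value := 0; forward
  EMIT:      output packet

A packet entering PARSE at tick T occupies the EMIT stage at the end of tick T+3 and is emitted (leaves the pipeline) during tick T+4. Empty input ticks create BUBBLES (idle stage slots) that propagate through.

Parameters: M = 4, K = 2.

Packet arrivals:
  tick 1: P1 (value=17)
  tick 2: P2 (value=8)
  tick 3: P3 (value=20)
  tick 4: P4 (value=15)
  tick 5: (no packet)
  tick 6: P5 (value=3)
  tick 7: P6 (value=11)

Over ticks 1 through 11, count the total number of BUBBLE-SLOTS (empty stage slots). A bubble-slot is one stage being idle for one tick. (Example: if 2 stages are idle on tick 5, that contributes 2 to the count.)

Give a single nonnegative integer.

Tick 1: [PARSE:P1(v=17,ok=F), VALIDATE:-, TRANSFORM:-, EMIT:-] out:-; bubbles=3
Tick 2: [PARSE:P2(v=8,ok=F), VALIDATE:P1(v=17,ok=F), TRANSFORM:-, EMIT:-] out:-; bubbles=2
Tick 3: [PARSE:P3(v=20,ok=F), VALIDATE:P2(v=8,ok=F), TRANSFORM:P1(v=0,ok=F), EMIT:-] out:-; bubbles=1
Tick 4: [PARSE:P4(v=15,ok=F), VALIDATE:P3(v=20,ok=F), TRANSFORM:P2(v=0,ok=F), EMIT:P1(v=0,ok=F)] out:-; bubbles=0
Tick 5: [PARSE:-, VALIDATE:P4(v=15,ok=T), TRANSFORM:P3(v=0,ok=F), EMIT:P2(v=0,ok=F)] out:P1(v=0); bubbles=1
Tick 6: [PARSE:P5(v=3,ok=F), VALIDATE:-, TRANSFORM:P4(v=30,ok=T), EMIT:P3(v=0,ok=F)] out:P2(v=0); bubbles=1
Tick 7: [PARSE:P6(v=11,ok=F), VALIDATE:P5(v=3,ok=F), TRANSFORM:-, EMIT:P4(v=30,ok=T)] out:P3(v=0); bubbles=1
Tick 8: [PARSE:-, VALIDATE:P6(v=11,ok=F), TRANSFORM:P5(v=0,ok=F), EMIT:-] out:P4(v=30); bubbles=2
Tick 9: [PARSE:-, VALIDATE:-, TRANSFORM:P6(v=0,ok=F), EMIT:P5(v=0,ok=F)] out:-; bubbles=2
Tick 10: [PARSE:-, VALIDATE:-, TRANSFORM:-, EMIT:P6(v=0,ok=F)] out:P5(v=0); bubbles=3
Tick 11: [PARSE:-, VALIDATE:-, TRANSFORM:-, EMIT:-] out:P6(v=0); bubbles=4
Total bubble-slots: 20

Answer: 20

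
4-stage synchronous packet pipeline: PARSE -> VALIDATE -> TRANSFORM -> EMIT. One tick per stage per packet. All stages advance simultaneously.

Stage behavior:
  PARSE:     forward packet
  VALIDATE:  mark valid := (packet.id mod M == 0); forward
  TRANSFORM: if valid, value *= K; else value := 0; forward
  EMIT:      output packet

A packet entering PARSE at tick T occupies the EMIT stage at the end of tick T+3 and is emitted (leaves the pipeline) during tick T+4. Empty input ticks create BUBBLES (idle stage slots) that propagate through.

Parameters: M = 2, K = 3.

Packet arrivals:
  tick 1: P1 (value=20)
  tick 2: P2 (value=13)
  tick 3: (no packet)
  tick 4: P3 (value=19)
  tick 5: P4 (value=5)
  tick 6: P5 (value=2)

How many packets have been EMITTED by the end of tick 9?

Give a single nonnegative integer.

Tick 1: [PARSE:P1(v=20,ok=F), VALIDATE:-, TRANSFORM:-, EMIT:-] out:-; in:P1
Tick 2: [PARSE:P2(v=13,ok=F), VALIDATE:P1(v=20,ok=F), TRANSFORM:-, EMIT:-] out:-; in:P2
Tick 3: [PARSE:-, VALIDATE:P2(v=13,ok=T), TRANSFORM:P1(v=0,ok=F), EMIT:-] out:-; in:-
Tick 4: [PARSE:P3(v=19,ok=F), VALIDATE:-, TRANSFORM:P2(v=39,ok=T), EMIT:P1(v=0,ok=F)] out:-; in:P3
Tick 5: [PARSE:P4(v=5,ok=F), VALIDATE:P3(v=19,ok=F), TRANSFORM:-, EMIT:P2(v=39,ok=T)] out:P1(v=0); in:P4
Tick 6: [PARSE:P5(v=2,ok=F), VALIDATE:P4(v=5,ok=T), TRANSFORM:P3(v=0,ok=F), EMIT:-] out:P2(v=39); in:P5
Tick 7: [PARSE:-, VALIDATE:P5(v=2,ok=F), TRANSFORM:P4(v=15,ok=T), EMIT:P3(v=0,ok=F)] out:-; in:-
Tick 8: [PARSE:-, VALIDATE:-, TRANSFORM:P5(v=0,ok=F), EMIT:P4(v=15,ok=T)] out:P3(v=0); in:-
Tick 9: [PARSE:-, VALIDATE:-, TRANSFORM:-, EMIT:P5(v=0,ok=F)] out:P4(v=15); in:-
Emitted by tick 9: ['P1', 'P2', 'P3', 'P4']

Answer: 4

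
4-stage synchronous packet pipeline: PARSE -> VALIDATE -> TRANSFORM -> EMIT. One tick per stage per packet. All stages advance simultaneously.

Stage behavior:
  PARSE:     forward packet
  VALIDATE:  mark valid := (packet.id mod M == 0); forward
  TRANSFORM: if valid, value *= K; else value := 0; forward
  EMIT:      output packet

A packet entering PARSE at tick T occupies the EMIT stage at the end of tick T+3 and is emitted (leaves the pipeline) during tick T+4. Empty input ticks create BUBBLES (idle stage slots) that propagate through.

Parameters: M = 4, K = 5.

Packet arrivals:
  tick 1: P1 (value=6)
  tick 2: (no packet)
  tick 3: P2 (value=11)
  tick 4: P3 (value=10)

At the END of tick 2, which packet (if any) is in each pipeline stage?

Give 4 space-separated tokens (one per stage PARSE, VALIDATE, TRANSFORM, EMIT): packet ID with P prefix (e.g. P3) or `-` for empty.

Tick 1: [PARSE:P1(v=6,ok=F), VALIDATE:-, TRANSFORM:-, EMIT:-] out:-; in:P1
Tick 2: [PARSE:-, VALIDATE:P1(v=6,ok=F), TRANSFORM:-, EMIT:-] out:-; in:-
At end of tick 2: ['-', 'P1', '-', '-']

Answer: - P1 - -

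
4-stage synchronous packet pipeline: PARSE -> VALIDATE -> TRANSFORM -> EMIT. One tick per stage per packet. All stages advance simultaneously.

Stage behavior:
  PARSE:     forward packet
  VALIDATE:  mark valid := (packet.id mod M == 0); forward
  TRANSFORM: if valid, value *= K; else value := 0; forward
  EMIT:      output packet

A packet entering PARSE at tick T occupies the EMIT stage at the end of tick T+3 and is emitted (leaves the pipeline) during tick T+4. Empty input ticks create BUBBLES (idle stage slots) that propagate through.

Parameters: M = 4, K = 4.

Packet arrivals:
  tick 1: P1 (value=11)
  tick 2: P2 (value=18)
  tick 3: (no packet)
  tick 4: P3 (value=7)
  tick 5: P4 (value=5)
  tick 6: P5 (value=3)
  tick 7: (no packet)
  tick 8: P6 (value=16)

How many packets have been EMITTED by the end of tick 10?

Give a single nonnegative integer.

Tick 1: [PARSE:P1(v=11,ok=F), VALIDATE:-, TRANSFORM:-, EMIT:-] out:-; in:P1
Tick 2: [PARSE:P2(v=18,ok=F), VALIDATE:P1(v=11,ok=F), TRANSFORM:-, EMIT:-] out:-; in:P2
Tick 3: [PARSE:-, VALIDATE:P2(v=18,ok=F), TRANSFORM:P1(v=0,ok=F), EMIT:-] out:-; in:-
Tick 4: [PARSE:P3(v=7,ok=F), VALIDATE:-, TRANSFORM:P2(v=0,ok=F), EMIT:P1(v=0,ok=F)] out:-; in:P3
Tick 5: [PARSE:P4(v=5,ok=F), VALIDATE:P3(v=7,ok=F), TRANSFORM:-, EMIT:P2(v=0,ok=F)] out:P1(v=0); in:P4
Tick 6: [PARSE:P5(v=3,ok=F), VALIDATE:P4(v=5,ok=T), TRANSFORM:P3(v=0,ok=F), EMIT:-] out:P2(v=0); in:P5
Tick 7: [PARSE:-, VALIDATE:P5(v=3,ok=F), TRANSFORM:P4(v=20,ok=T), EMIT:P3(v=0,ok=F)] out:-; in:-
Tick 8: [PARSE:P6(v=16,ok=F), VALIDATE:-, TRANSFORM:P5(v=0,ok=F), EMIT:P4(v=20,ok=T)] out:P3(v=0); in:P6
Tick 9: [PARSE:-, VALIDATE:P6(v=16,ok=F), TRANSFORM:-, EMIT:P5(v=0,ok=F)] out:P4(v=20); in:-
Tick 10: [PARSE:-, VALIDATE:-, TRANSFORM:P6(v=0,ok=F), EMIT:-] out:P5(v=0); in:-
Emitted by tick 10: ['P1', 'P2', 'P3', 'P4', 'P5']

Answer: 5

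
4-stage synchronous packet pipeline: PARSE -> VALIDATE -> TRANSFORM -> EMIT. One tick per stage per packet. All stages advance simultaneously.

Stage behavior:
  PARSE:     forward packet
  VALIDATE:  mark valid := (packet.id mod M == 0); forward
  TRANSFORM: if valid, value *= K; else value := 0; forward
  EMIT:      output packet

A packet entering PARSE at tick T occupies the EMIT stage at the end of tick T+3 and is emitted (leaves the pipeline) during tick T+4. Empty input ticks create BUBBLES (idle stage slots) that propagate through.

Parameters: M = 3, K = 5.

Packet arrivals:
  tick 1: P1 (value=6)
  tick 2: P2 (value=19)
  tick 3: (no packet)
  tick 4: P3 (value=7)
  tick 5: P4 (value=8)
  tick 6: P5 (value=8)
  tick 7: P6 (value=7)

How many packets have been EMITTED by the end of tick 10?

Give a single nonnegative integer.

Tick 1: [PARSE:P1(v=6,ok=F), VALIDATE:-, TRANSFORM:-, EMIT:-] out:-; in:P1
Tick 2: [PARSE:P2(v=19,ok=F), VALIDATE:P1(v=6,ok=F), TRANSFORM:-, EMIT:-] out:-; in:P2
Tick 3: [PARSE:-, VALIDATE:P2(v=19,ok=F), TRANSFORM:P1(v=0,ok=F), EMIT:-] out:-; in:-
Tick 4: [PARSE:P3(v=7,ok=F), VALIDATE:-, TRANSFORM:P2(v=0,ok=F), EMIT:P1(v=0,ok=F)] out:-; in:P3
Tick 5: [PARSE:P4(v=8,ok=F), VALIDATE:P3(v=7,ok=T), TRANSFORM:-, EMIT:P2(v=0,ok=F)] out:P1(v=0); in:P4
Tick 6: [PARSE:P5(v=8,ok=F), VALIDATE:P4(v=8,ok=F), TRANSFORM:P3(v=35,ok=T), EMIT:-] out:P2(v=0); in:P5
Tick 7: [PARSE:P6(v=7,ok=F), VALIDATE:P5(v=8,ok=F), TRANSFORM:P4(v=0,ok=F), EMIT:P3(v=35,ok=T)] out:-; in:P6
Tick 8: [PARSE:-, VALIDATE:P6(v=7,ok=T), TRANSFORM:P5(v=0,ok=F), EMIT:P4(v=0,ok=F)] out:P3(v=35); in:-
Tick 9: [PARSE:-, VALIDATE:-, TRANSFORM:P6(v=35,ok=T), EMIT:P5(v=0,ok=F)] out:P4(v=0); in:-
Tick 10: [PARSE:-, VALIDATE:-, TRANSFORM:-, EMIT:P6(v=35,ok=T)] out:P5(v=0); in:-
Emitted by tick 10: ['P1', 'P2', 'P3', 'P4', 'P5']

Answer: 5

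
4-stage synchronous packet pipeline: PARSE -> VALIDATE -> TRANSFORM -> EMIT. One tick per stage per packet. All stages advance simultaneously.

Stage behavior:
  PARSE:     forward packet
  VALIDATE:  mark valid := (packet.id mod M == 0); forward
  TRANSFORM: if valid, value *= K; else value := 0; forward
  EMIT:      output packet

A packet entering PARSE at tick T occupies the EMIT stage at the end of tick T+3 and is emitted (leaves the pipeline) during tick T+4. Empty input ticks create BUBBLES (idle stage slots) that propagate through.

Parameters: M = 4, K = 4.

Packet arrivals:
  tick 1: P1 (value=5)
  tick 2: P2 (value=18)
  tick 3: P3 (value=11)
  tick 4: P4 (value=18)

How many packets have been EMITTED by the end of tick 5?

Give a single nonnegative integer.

Tick 1: [PARSE:P1(v=5,ok=F), VALIDATE:-, TRANSFORM:-, EMIT:-] out:-; in:P1
Tick 2: [PARSE:P2(v=18,ok=F), VALIDATE:P1(v=5,ok=F), TRANSFORM:-, EMIT:-] out:-; in:P2
Tick 3: [PARSE:P3(v=11,ok=F), VALIDATE:P2(v=18,ok=F), TRANSFORM:P1(v=0,ok=F), EMIT:-] out:-; in:P3
Tick 4: [PARSE:P4(v=18,ok=F), VALIDATE:P3(v=11,ok=F), TRANSFORM:P2(v=0,ok=F), EMIT:P1(v=0,ok=F)] out:-; in:P4
Tick 5: [PARSE:-, VALIDATE:P4(v=18,ok=T), TRANSFORM:P3(v=0,ok=F), EMIT:P2(v=0,ok=F)] out:P1(v=0); in:-
Emitted by tick 5: ['P1']

Answer: 1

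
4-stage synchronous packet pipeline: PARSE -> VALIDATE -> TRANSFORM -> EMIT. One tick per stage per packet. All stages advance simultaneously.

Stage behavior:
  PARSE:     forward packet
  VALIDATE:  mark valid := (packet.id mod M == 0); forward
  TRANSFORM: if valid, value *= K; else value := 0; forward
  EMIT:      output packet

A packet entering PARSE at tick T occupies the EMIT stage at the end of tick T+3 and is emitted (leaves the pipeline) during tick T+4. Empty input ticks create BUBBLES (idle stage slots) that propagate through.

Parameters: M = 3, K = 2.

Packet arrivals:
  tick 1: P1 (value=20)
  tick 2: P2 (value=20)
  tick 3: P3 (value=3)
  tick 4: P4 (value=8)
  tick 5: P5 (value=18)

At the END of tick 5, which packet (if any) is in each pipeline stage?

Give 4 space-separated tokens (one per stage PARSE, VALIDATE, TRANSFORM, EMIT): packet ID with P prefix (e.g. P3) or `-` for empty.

Answer: P5 P4 P3 P2

Derivation:
Tick 1: [PARSE:P1(v=20,ok=F), VALIDATE:-, TRANSFORM:-, EMIT:-] out:-; in:P1
Tick 2: [PARSE:P2(v=20,ok=F), VALIDATE:P1(v=20,ok=F), TRANSFORM:-, EMIT:-] out:-; in:P2
Tick 3: [PARSE:P3(v=3,ok=F), VALIDATE:P2(v=20,ok=F), TRANSFORM:P1(v=0,ok=F), EMIT:-] out:-; in:P3
Tick 4: [PARSE:P4(v=8,ok=F), VALIDATE:P3(v=3,ok=T), TRANSFORM:P2(v=0,ok=F), EMIT:P1(v=0,ok=F)] out:-; in:P4
Tick 5: [PARSE:P5(v=18,ok=F), VALIDATE:P4(v=8,ok=F), TRANSFORM:P3(v=6,ok=T), EMIT:P2(v=0,ok=F)] out:P1(v=0); in:P5
At end of tick 5: ['P5', 'P4', 'P3', 'P2']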